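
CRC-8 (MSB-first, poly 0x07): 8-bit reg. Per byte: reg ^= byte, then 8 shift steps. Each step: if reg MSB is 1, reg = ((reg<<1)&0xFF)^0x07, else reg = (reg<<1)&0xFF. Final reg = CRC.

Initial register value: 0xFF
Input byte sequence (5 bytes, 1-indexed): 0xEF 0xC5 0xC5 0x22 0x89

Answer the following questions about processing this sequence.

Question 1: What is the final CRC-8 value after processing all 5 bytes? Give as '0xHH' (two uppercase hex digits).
Answer: 0xA9

Derivation:
After byte 1 (0xEF): reg=0x70
After byte 2 (0xC5): reg=0x02
After byte 3 (0xC5): reg=0x5B
After byte 4 (0x22): reg=0x68
After byte 5 (0x89): reg=0xA9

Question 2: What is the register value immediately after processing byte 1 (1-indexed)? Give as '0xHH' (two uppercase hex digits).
Answer: 0x70

Derivation:
After byte 1 (0xEF): reg=0x70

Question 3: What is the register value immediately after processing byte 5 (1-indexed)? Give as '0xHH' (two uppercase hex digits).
After byte 1 (0xEF): reg=0x70
After byte 2 (0xC5): reg=0x02
After byte 3 (0xC5): reg=0x5B
After byte 4 (0x22): reg=0x68
After byte 5 (0x89): reg=0xA9

Answer: 0xA9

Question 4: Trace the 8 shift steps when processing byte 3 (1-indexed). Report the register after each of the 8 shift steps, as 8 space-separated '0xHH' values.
After byte 1 (0xEF): reg=0x70
After byte 2 (0xC5): reg=0x02
Register before byte 3: 0x02
After XOR with byte 0xC5: 0xC7

Answer: 0x89 0x15 0x2A 0x54 0xA8 0x57 0xAE 0x5B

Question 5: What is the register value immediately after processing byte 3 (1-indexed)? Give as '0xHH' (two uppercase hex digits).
Answer: 0x5B

Derivation:
After byte 1 (0xEF): reg=0x70
After byte 2 (0xC5): reg=0x02
After byte 3 (0xC5): reg=0x5B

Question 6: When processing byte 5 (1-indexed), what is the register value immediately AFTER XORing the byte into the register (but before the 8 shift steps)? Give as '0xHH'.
Answer: 0xE1

Derivation:
Register before byte 5: 0x68
Byte 5: 0x89
0x68 XOR 0x89 = 0xE1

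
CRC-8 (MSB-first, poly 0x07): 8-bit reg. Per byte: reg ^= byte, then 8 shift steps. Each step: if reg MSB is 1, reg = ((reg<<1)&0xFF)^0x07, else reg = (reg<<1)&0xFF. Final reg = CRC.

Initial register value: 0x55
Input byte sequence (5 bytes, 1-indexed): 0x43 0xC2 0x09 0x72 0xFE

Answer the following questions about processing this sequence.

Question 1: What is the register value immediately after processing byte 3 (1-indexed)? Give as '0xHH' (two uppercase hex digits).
After byte 1 (0x43): reg=0x62
After byte 2 (0xC2): reg=0x69
After byte 3 (0x09): reg=0x27

Answer: 0x27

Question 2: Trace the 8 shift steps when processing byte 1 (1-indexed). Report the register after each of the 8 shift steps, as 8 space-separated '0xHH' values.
Register before byte 1: 0x55
After XOR with byte 0x43: 0x16

Answer: 0x2C 0x58 0xB0 0x67 0xCE 0x9B 0x31 0x62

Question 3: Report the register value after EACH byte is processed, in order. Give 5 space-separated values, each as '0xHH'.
0x62 0x69 0x27 0xAC 0xB9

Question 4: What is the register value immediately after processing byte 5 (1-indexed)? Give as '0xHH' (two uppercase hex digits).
After byte 1 (0x43): reg=0x62
After byte 2 (0xC2): reg=0x69
After byte 3 (0x09): reg=0x27
After byte 4 (0x72): reg=0xAC
After byte 5 (0xFE): reg=0xB9

Answer: 0xB9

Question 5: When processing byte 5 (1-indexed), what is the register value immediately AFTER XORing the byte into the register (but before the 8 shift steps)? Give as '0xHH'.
Register before byte 5: 0xAC
Byte 5: 0xFE
0xAC XOR 0xFE = 0x52

Answer: 0x52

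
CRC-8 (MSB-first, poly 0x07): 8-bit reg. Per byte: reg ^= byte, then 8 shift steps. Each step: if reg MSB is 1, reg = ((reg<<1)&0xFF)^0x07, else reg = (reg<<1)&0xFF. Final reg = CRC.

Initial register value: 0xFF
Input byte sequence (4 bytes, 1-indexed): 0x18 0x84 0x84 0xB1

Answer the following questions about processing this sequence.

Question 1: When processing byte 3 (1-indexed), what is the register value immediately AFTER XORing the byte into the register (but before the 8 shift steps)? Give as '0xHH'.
Register before byte 3: 0xBD
Byte 3: 0x84
0xBD XOR 0x84 = 0x39

Answer: 0x39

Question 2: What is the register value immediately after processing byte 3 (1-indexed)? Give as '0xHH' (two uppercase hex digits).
Answer: 0xAF

Derivation:
After byte 1 (0x18): reg=0xBB
After byte 2 (0x84): reg=0xBD
After byte 3 (0x84): reg=0xAF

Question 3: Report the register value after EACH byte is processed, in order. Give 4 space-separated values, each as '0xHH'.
0xBB 0xBD 0xAF 0x5A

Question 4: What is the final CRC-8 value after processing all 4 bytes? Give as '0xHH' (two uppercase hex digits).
Answer: 0x5A

Derivation:
After byte 1 (0x18): reg=0xBB
After byte 2 (0x84): reg=0xBD
After byte 3 (0x84): reg=0xAF
After byte 4 (0xB1): reg=0x5A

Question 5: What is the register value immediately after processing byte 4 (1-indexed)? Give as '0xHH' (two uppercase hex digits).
Answer: 0x5A

Derivation:
After byte 1 (0x18): reg=0xBB
After byte 2 (0x84): reg=0xBD
After byte 3 (0x84): reg=0xAF
After byte 4 (0xB1): reg=0x5A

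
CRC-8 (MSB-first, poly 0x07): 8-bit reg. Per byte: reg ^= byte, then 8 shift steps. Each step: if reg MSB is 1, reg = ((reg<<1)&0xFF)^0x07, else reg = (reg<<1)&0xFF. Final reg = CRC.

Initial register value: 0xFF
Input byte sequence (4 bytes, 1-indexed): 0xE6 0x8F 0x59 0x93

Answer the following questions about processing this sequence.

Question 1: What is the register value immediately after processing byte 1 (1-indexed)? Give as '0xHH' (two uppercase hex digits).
After byte 1 (0xE6): reg=0x4F

Answer: 0x4F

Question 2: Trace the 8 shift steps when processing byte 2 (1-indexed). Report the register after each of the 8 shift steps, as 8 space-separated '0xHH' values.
Answer: 0x87 0x09 0x12 0x24 0x48 0x90 0x27 0x4E

Derivation:
After byte 1 (0xE6): reg=0x4F
Register before byte 2: 0x4F
After XOR with byte 0x8F: 0xC0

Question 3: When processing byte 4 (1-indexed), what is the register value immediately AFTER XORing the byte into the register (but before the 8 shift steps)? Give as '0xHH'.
Register before byte 4: 0x65
Byte 4: 0x93
0x65 XOR 0x93 = 0xF6

Answer: 0xF6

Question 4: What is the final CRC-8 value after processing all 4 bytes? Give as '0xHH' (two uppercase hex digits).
After byte 1 (0xE6): reg=0x4F
After byte 2 (0x8F): reg=0x4E
After byte 3 (0x59): reg=0x65
After byte 4 (0x93): reg=0xCC

Answer: 0xCC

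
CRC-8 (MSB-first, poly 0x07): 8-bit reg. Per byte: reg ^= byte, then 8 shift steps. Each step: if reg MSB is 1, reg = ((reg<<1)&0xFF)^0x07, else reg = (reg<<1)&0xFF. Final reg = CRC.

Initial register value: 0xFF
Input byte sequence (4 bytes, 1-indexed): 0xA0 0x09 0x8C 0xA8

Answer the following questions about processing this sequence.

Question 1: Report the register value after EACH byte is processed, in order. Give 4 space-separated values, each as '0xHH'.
0x9A 0xF0 0x73 0x0F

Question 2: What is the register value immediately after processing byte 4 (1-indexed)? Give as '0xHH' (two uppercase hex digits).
After byte 1 (0xA0): reg=0x9A
After byte 2 (0x09): reg=0xF0
After byte 3 (0x8C): reg=0x73
After byte 4 (0xA8): reg=0x0F

Answer: 0x0F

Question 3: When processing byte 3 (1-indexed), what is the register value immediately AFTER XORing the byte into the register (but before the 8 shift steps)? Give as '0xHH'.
Register before byte 3: 0xF0
Byte 3: 0x8C
0xF0 XOR 0x8C = 0x7C

Answer: 0x7C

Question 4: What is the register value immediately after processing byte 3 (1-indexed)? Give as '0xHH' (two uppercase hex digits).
Answer: 0x73

Derivation:
After byte 1 (0xA0): reg=0x9A
After byte 2 (0x09): reg=0xF0
After byte 3 (0x8C): reg=0x73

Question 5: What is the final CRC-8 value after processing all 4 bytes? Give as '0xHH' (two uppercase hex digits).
Answer: 0x0F

Derivation:
After byte 1 (0xA0): reg=0x9A
After byte 2 (0x09): reg=0xF0
After byte 3 (0x8C): reg=0x73
After byte 4 (0xA8): reg=0x0F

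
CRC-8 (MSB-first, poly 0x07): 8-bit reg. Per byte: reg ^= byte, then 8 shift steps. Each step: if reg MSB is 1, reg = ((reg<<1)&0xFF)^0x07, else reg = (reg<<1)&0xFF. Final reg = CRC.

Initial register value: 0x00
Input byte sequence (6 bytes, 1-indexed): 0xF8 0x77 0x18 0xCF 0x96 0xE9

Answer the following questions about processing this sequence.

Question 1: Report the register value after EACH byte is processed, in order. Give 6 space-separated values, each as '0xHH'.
0xE6 0xFE 0xBC 0x5E 0x76 0xD4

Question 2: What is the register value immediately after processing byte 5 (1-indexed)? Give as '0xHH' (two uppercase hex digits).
After byte 1 (0xF8): reg=0xE6
After byte 2 (0x77): reg=0xFE
After byte 3 (0x18): reg=0xBC
After byte 4 (0xCF): reg=0x5E
After byte 5 (0x96): reg=0x76

Answer: 0x76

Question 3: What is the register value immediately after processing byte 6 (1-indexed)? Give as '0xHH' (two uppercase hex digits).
Answer: 0xD4

Derivation:
After byte 1 (0xF8): reg=0xE6
After byte 2 (0x77): reg=0xFE
After byte 3 (0x18): reg=0xBC
After byte 4 (0xCF): reg=0x5E
After byte 5 (0x96): reg=0x76
After byte 6 (0xE9): reg=0xD4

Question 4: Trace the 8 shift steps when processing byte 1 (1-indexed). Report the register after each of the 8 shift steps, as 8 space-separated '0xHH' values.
Answer: 0xF7 0xE9 0xD5 0xAD 0x5D 0xBA 0x73 0xE6

Derivation:
Register before byte 1: 0x00
After XOR with byte 0xF8: 0xF8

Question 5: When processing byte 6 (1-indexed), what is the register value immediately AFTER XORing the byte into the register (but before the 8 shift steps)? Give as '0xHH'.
Answer: 0x9F

Derivation:
Register before byte 6: 0x76
Byte 6: 0xE9
0x76 XOR 0xE9 = 0x9F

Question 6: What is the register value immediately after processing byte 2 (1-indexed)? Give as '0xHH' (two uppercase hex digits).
After byte 1 (0xF8): reg=0xE6
After byte 2 (0x77): reg=0xFE

Answer: 0xFE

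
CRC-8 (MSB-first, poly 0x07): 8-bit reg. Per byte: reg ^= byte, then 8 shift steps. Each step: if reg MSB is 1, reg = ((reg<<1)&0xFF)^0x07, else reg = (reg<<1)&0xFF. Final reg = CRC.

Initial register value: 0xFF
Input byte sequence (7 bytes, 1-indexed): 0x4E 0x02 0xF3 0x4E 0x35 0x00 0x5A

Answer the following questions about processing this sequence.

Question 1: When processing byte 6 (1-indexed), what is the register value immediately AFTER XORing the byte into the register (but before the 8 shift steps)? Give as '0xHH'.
Register before byte 6: 0x58
Byte 6: 0x00
0x58 XOR 0x00 = 0x58

Answer: 0x58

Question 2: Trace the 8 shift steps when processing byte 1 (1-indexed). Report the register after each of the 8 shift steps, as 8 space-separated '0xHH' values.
Register before byte 1: 0xFF
After XOR with byte 0x4E: 0xB1

Answer: 0x65 0xCA 0x93 0x21 0x42 0x84 0x0F 0x1E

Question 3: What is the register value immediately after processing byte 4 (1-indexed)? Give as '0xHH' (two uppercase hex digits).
After byte 1 (0x4E): reg=0x1E
After byte 2 (0x02): reg=0x54
After byte 3 (0xF3): reg=0x7C
After byte 4 (0x4E): reg=0x9E

Answer: 0x9E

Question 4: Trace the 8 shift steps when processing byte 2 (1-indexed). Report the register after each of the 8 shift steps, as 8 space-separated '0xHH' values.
Answer: 0x38 0x70 0xE0 0xC7 0x89 0x15 0x2A 0x54

Derivation:
After byte 1 (0x4E): reg=0x1E
Register before byte 2: 0x1E
After XOR with byte 0x02: 0x1C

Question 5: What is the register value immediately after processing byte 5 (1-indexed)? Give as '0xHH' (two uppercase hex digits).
Answer: 0x58

Derivation:
After byte 1 (0x4E): reg=0x1E
After byte 2 (0x02): reg=0x54
After byte 3 (0xF3): reg=0x7C
After byte 4 (0x4E): reg=0x9E
After byte 5 (0x35): reg=0x58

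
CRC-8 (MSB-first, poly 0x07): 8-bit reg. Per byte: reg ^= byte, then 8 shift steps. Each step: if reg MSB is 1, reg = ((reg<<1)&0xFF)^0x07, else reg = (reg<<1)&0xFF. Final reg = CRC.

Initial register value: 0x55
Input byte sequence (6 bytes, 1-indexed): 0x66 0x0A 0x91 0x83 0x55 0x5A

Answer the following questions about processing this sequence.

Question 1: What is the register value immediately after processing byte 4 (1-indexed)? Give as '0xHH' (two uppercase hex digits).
Answer: 0x60

Derivation:
After byte 1 (0x66): reg=0x99
After byte 2 (0x0A): reg=0xF0
After byte 3 (0x91): reg=0x20
After byte 4 (0x83): reg=0x60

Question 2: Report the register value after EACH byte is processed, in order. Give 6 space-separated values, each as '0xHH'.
0x99 0xF0 0x20 0x60 0x8B 0x39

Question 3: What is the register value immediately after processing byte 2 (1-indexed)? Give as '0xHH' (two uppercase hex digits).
Answer: 0xF0

Derivation:
After byte 1 (0x66): reg=0x99
After byte 2 (0x0A): reg=0xF0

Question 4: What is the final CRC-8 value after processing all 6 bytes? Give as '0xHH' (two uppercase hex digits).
Answer: 0x39

Derivation:
After byte 1 (0x66): reg=0x99
After byte 2 (0x0A): reg=0xF0
After byte 3 (0x91): reg=0x20
After byte 4 (0x83): reg=0x60
After byte 5 (0x55): reg=0x8B
After byte 6 (0x5A): reg=0x39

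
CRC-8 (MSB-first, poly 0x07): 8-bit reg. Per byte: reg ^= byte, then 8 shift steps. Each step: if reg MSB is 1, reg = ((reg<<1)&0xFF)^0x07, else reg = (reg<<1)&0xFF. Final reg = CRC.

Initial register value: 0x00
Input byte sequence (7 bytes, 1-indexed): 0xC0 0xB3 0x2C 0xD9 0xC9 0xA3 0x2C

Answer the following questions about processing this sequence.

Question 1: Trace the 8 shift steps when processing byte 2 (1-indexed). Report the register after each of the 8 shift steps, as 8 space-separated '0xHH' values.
Answer: 0xFD 0xFD 0xFD 0xFD 0xFD 0xFD 0xFD 0xFD

Derivation:
After byte 1 (0xC0): reg=0x4E
Register before byte 2: 0x4E
After XOR with byte 0xB3: 0xFD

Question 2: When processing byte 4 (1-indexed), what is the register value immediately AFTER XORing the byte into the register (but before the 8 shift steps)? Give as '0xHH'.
Register before byte 4: 0x39
Byte 4: 0xD9
0x39 XOR 0xD9 = 0xE0

Answer: 0xE0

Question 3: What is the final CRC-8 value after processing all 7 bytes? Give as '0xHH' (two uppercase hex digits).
Answer: 0x30

Derivation:
After byte 1 (0xC0): reg=0x4E
After byte 2 (0xB3): reg=0xFD
After byte 3 (0x2C): reg=0x39
After byte 4 (0xD9): reg=0xAE
After byte 5 (0xC9): reg=0x32
After byte 6 (0xA3): reg=0xFE
After byte 7 (0x2C): reg=0x30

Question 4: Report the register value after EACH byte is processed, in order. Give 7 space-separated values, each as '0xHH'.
0x4E 0xFD 0x39 0xAE 0x32 0xFE 0x30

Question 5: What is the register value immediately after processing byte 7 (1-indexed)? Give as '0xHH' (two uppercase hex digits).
After byte 1 (0xC0): reg=0x4E
After byte 2 (0xB3): reg=0xFD
After byte 3 (0x2C): reg=0x39
After byte 4 (0xD9): reg=0xAE
After byte 5 (0xC9): reg=0x32
After byte 6 (0xA3): reg=0xFE
After byte 7 (0x2C): reg=0x30

Answer: 0x30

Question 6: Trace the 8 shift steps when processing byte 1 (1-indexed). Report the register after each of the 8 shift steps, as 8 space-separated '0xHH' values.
Answer: 0x87 0x09 0x12 0x24 0x48 0x90 0x27 0x4E

Derivation:
Register before byte 1: 0x00
After XOR with byte 0xC0: 0xC0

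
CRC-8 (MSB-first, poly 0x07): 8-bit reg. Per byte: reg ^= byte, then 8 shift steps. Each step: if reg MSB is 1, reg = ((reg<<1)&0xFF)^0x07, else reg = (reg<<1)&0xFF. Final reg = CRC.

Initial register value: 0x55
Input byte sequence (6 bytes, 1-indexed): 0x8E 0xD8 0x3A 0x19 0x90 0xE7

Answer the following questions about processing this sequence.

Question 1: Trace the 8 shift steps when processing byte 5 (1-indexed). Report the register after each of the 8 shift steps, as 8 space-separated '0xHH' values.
Answer: 0x3D 0x7A 0xF4 0xEF 0xD9 0xB5 0x6D 0xDA

Derivation:
After byte 1 (0x8E): reg=0x0F
After byte 2 (0xD8): reg=0x2B
After byte 3 (0x3A): reg=0x77
After byte 4 (0x19): reg=0x0D
Register before byte 5: 0x0D
After XOR with byte 0x90: 0x9D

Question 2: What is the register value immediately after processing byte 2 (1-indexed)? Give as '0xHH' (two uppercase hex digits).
Answer: 0x2B

Derivation:
After byte 1 (0x8E): reg=0x0F
After byte 2 (0xD8): reg=0x2B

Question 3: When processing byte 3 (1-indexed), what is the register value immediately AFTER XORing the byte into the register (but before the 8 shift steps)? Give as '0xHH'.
Register before byte 3: 0x2B
Byte 3: 0x3A
0x2B XOR 0x3A = 0x11

Answer: 0x11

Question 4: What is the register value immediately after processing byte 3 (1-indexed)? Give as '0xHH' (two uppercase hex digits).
After byte 1 (0x8E): reg=0x0F
After byte 2 (0xD8): reg=0x2B
After byte 3 (0x3A): reg=0x77

Answer: 0x77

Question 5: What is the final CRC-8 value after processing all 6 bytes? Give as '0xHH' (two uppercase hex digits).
Answer: 0xB3

Derivation:
After byte 1 (0x8E): reg=0x0F
After byte 2 (0xD8): reg=0x2B
After byte 3 (0x3A): reg=0x77
After byte 4 (0x19): reg=0x0D
After byte 5 (0x90): reg=0xDA
After byte 6 (0xE7): reg=0xB3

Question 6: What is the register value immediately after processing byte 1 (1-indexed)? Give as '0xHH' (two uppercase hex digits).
After byte 1 (0x8E): reg=0x0F

Answer: 0x0F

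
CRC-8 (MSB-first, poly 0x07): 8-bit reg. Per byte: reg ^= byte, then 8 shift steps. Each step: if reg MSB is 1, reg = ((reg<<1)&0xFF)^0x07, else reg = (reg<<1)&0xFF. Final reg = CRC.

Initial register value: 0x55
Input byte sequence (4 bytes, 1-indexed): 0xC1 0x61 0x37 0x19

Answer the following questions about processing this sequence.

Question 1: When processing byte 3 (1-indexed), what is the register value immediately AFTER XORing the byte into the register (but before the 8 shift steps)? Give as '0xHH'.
Answer: 0xA2

Derivation:
Register before byte 3: 0x95
Byte 3: 0x37
0x95 XOR 0x37 = 0xA2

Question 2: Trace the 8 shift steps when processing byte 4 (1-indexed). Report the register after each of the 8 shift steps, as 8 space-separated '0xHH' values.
After byte 1 (0xC1): reg=0xE5
After byte 2 (0x61): reg=0x95
After byte 3 (0x37): reg=0x67
Register before byte 4: 0x67
After XOR with byte 0x19: 0x7E

Answer: 0xFC 0xFF 0xF9 0xF5 0xED 0xDD 0xBD 0x7D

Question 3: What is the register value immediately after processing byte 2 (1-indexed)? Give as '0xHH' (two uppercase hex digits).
Answer: 0x95

Derivation:
After byte 1 (0xC1): reg=0xE5
After byte 2 (0x61): reg=0x95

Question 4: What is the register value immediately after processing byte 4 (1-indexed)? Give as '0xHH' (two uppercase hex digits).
Answer: 0x7D

Derivation:
After byte 1 (0xC1): reg=0xE5
After byte 2 (0x61): reg=0x95
After byte 3 (0x37): reg=0x67
After byte 4 (0x19): reg=0x7D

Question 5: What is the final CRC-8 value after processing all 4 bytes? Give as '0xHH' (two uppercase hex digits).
After byte 1 (0xC1): reg=0xE5
After byte 2 (0x61): reg=0x95
After byte 3 (0x37): reg=0x67
After byte 4 (0x19): reg=0x7D

Answer: 0x7D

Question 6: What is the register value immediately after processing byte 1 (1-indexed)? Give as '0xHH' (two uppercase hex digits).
Answer: 0xE5

Derivation:
After byte 1 (0xC1): reg=0xE5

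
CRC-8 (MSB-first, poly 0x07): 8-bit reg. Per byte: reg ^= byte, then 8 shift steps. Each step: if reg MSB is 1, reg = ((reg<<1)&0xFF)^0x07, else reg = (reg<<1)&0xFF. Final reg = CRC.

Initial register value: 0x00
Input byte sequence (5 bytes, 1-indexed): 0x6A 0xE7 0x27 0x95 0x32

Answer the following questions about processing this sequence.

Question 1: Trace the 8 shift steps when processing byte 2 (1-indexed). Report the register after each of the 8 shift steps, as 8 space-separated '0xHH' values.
After byte 1 (0x6A): reg=0x11
Register before byte 2: 0x11
After XOR with byte 0xE7: 0xF6

Answer: 0xEB 0xD1 0xA5 0x4D 0x9A 0x33 0x66 0xCC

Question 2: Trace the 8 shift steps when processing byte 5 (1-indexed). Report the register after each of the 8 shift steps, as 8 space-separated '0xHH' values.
Answer: 0x08 0x10 0x20 0x40 0x80 0x07 0x0E 0x1C

Derivation:
After byte 1 (0x6A): reg=0x11
After byte 2 (0xE7): reg=0xCC
After byte 3 (0x27): reg=0x9F
After byte 4 (0x95): reg=0x36
Register before byte 5: 0x36
After XOR with byte 0x32: 0x04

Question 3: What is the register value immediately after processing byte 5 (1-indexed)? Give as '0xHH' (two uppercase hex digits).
Answer: 0x1C

Derivation:
After byte 1 (0x6A): reg=0x11
After byte 2 (0xE7): reg=0xCC
After byte 3 (0x27): reg=0x9F
After byte 4 (0x95): reg=0x36
After byte 5 (0x32): reg=0x1C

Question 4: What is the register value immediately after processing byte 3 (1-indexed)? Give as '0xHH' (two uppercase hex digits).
Answer: 0x9F

Derivation:
After byte 1 (0x6A): reg=0x11
After byte 2 (0xE7): reg=0xCC
After byte 3 (0x27): reg=0x9F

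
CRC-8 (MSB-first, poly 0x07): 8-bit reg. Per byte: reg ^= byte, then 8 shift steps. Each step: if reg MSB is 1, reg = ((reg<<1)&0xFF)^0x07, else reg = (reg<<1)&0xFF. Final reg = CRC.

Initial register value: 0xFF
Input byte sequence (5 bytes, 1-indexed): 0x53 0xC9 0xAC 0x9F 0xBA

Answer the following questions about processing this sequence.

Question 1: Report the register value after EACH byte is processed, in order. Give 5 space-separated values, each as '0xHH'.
0x4D 0x95 0xAF 0x90 0xD6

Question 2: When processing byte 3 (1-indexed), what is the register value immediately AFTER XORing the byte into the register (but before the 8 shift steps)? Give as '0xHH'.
Answer: 0x39

Derivation:
Register before byte 3: 0x95
Byte 3: 0xAC
0x95 XOR 0xAC = 0x39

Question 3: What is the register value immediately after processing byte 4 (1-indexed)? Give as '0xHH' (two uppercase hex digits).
After byte 1 (0x53): reg=0x4D
After byte 2 (0xC9): reg=0x95
After byte 3 (0xAC): reg=0xAF
After byte 4 (0x9F): reg=0x90

Answer: 0x90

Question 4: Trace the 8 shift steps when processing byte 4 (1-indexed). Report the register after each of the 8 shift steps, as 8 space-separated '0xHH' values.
Answer: 0x60 0xC0 0x87 0x09 0x12 0x24 0x48 0x90

Derivation:
After byte 1 (0x53): reg=0x4D
After byte 2 (0xC9): reg=0x95
After byte 3 (0xAC): reg=0xAF
Register before byte 4: 0xAF
After XOR with byte 0x9F: 0x30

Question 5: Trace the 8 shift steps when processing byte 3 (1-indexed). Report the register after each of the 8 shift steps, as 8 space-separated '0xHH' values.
Answer: 0x72 0xE4 0xCF 0x99 0x35 0x6A 0xD4 0xAF

Derivation:
After byte 1 (0x53): reg=0x4D
After byte 2 (0xC9): reg=0x95
Register before byte 3: 0x95
After XOR with byte 0xAC: 0x39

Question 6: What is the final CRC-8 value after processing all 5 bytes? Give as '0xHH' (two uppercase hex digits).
Answer: 0xD6

Derivation:
After byte 1 (0x53): reg=0x4D
After byte 2 (0xC9): reg=0x95
After byte 3 (0xAC): reg=0xAF
After byte 4 (0x9F): reg=0x90
After byte 5 (0xBA): reg=0xD6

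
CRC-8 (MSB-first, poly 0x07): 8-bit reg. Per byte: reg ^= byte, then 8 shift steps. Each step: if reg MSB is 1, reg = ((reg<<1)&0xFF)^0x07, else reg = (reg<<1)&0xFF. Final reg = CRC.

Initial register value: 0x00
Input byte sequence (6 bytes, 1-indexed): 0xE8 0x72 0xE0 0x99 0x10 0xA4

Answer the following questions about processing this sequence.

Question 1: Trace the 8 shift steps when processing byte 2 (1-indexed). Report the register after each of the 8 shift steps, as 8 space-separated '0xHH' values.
After byte 1 (0xE8): reg=0x96
Register before byte 2: 0x96
After XOR with byte 0x72: 0xE4

Answer: 0xCF 0x99 0x35 0x6A 0xD4 0xAF 0x59 0xB2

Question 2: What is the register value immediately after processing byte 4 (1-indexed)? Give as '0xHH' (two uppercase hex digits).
After byte 1 (0xE8): reg=0x96
After byte 2 (0x72): reg=0xB2
After byte 3 (0xE0): reg=0xB9
After byte 4 (0x99): reg=0xE0

Answer: 0xE0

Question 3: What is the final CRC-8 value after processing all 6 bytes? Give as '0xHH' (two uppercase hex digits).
After byte 1 (0xE8): reg=0x96
After byte 2 (0x72): reg=0xB2
After byte 3 (0xE0): reg=0xB9
After byte 4 (0x99): reg=0xE0
After byte 5 (0x10): reg=0xDE
After byte 6 (0xA4): reg=0x61

Answer: 0x61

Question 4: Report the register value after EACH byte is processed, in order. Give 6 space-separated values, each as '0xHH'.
0x96 0xB2 0xB9 0xE0 0xDE 0x61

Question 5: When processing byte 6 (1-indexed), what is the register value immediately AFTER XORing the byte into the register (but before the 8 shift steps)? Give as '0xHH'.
Answer: 0x7A

Derivation:
Register before byte 6: 0xDE
Byte 6: 0xA4
0xDE XOR 0xA4 = 0x7A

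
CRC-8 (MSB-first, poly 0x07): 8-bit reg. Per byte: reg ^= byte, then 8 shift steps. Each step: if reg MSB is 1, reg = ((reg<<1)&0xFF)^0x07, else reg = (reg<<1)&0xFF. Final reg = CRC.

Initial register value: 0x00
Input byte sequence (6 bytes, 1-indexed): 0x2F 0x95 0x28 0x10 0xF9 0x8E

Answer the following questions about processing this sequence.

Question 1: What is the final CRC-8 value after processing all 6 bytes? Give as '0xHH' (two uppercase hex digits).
After byte 1 (0x2F): reg=0xCD
After byte 2 (0x95): reg=0x8F
After byte 3 (0x28): reg=0x7C
After byte 4 (0x10): reg=0x03
After byte 5 (0xF9): reg=0xE8
After byte 6 (0x8E): reg=0x35

Answer: 0x35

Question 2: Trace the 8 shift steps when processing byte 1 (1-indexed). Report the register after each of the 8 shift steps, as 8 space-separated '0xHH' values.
Register before byte 1: 0x00
After XOR with byte 0x2F: 0x2F

Answer: 0x5E 0xBC 0x7F 0xFE 0xFB 0xF1 0xE5 0xCD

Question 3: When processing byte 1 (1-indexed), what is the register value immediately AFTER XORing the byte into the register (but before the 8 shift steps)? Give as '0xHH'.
Answer: 0x2F

Derivation:
Register before byte 1: 0x00
Byte 1: 0x2F
0x00 XOR 0x2F = 0x2F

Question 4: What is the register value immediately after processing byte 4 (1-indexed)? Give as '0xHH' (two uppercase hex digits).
Answer: 0x03

Derivation:
After byte 1 (0x2F): reg=0xCD
After byte 2 (0x95): reg=0x8F
After byte 3 (0x28): reg=0x7C
After byte 4 (0x10): reg=0x03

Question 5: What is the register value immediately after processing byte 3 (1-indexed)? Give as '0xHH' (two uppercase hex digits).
Answer: 0x7C

Derivation:
After byte 1 (0x2F): reg=0xCD
After byte 2 (0x95): reg=0x8F
After byte 3 (0x28): reg=0x7C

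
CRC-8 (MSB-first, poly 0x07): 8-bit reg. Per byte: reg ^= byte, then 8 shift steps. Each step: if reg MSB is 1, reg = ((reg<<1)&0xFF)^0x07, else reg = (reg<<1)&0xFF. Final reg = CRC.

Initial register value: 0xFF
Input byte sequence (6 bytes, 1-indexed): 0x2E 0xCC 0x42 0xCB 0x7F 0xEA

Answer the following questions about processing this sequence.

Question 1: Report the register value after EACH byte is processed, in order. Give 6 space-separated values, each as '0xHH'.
0x39 0xC5 0x9C 0xA2 0x1D 0xCB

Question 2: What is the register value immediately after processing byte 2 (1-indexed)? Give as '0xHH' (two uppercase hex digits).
After byte 1 (0x2E): reg=0x39
After byte 2 (0xCC): reg=0xC5

Answer: 0xC5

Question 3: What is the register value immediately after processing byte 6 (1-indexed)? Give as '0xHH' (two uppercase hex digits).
After byte 1 (0x2E): reg=0x39
After byte 2 (0xCC): reg=0xC5
After byte 3 (0x42): reg=0x9C
After byte 4 (0xCB): reg=0xA2
After byte 5 (0x7F): reg=0x1D
After byte 6 (0xEA): reg=0xCB

Answer: 0xCB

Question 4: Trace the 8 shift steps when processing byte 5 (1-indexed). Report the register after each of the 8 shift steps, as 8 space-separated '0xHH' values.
After byte 1 (0x2E): reg=0x39
After byte 2 (0xCC): reg=0xC5
After byte 3 (0x42): reg=0x9C
After byte 4 (0xCB): reg=0xA2
Register before byte 5: 0xA2
After XOR with byte 0x7F: 0xDD

Answer: 0xBD 0x7D 0xFA 0xF3 0xE1 0xC5 0x8D 0x1D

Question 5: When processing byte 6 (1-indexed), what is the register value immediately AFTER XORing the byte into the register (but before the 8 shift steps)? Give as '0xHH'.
Answer: 0xF7

Derivation:
Register before byte 6: 0x1D
Byte 6: 0xEA
0x1D XOR 0xEA = 0xF7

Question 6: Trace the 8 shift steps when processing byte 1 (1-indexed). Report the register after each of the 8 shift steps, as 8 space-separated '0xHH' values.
Register before byte 1: 0xFF
After XOR with byte 0x2E: 0xD1

Answer: 0xA5 0x4D 0x9A 0x33 0x66 0xCC 0x9F 0x39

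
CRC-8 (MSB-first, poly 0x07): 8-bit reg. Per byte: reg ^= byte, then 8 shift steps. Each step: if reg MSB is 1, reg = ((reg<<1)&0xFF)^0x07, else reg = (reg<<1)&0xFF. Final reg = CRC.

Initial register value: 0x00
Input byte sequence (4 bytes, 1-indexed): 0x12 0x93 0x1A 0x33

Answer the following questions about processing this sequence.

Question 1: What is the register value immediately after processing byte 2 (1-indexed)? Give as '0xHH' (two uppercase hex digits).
Answer: 0x8D

Derivation:
After byte 1 (0x12): reg=0x7E
After byte 2 (0x93): reg=0x8D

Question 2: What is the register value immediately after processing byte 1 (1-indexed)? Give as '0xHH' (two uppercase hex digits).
Answer: 0x7E

Derivation:
After byte 1 (0x12): reg=0x7E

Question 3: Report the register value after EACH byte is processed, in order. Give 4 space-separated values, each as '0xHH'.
0x7E 0x8D 0xEC 0x13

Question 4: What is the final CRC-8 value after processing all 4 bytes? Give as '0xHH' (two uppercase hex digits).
Answer: 0x13

Derivation:
After byte 1 (0x12): reg=0x7E
After byte 2 (0x93): reg=0x8D
After byte 3 (0x1A): reg=0xEC
After byte 4 (0x33): reg=0x13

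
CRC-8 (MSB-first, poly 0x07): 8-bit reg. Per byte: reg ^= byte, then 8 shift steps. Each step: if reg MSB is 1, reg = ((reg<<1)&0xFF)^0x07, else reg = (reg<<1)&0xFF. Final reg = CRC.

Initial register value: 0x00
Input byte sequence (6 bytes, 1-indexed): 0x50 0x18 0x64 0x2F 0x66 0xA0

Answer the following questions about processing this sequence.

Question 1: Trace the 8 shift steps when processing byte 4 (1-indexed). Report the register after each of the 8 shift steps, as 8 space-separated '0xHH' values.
After byte 1 (0x50): reg=0xB7
After byte 2 (0x18): reg=0x44
After byte 3 (0x64): reg=0xE0
Register before byte 4: 0xE0
After XOR with byte 0x2F: 0xCF

Answer: 0x99 0x35 0x6A 0xD4 0xAF 0x59 0xB2 0x63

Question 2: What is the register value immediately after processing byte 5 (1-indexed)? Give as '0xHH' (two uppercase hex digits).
After byte 1 (0x50): reg=0xB7
After byte 2 (0x18): reg=0x44
After byte 3 (0x64): reg=0xE0
After byte 4 (0x2F): reg=0x63
After byte 5 (0x66): reg=0x1B

Answer: 0x1B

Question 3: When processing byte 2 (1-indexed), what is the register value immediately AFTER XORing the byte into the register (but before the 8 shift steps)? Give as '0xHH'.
Answer: 0xAF

Derivation:
Register before byte 2: 0xB7
Byte 2: 0x18
0xB7 XOR 0x18 = 0xAF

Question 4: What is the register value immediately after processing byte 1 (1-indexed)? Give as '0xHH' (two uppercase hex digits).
After byte 1 (0x50): reg=0xB7

Answer: 0xB7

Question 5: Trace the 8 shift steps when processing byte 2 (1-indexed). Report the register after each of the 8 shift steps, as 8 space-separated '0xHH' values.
Answer: 0x59 0xB2 0x63 0xC6 0x8B 0x11 0x22 0x44

Derivation:
After byte 1 (0x50): reg=0xB7
Register before byte 2: 0xB7
After XOR with byte 0x18: 0xAF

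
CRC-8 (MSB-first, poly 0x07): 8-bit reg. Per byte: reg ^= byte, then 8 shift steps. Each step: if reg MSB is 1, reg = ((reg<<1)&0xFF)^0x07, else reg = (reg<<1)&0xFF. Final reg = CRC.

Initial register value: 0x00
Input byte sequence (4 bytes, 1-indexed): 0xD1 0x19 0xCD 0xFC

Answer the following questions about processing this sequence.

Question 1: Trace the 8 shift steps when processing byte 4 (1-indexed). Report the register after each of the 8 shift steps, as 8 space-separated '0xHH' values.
Answer: 0x7E 0xFC 0xFF 0xF9 0xF5 0xED 0xDD 0xBD

Derivation:
After byte 1 (0xD1): reg=0x39
After byte 2 (0x19): reg=0xE0
After byte 3 (0xCD): reg=0xC3
Register before byte 4: 0xC3
After XOR with byte 0xFC: 0x3F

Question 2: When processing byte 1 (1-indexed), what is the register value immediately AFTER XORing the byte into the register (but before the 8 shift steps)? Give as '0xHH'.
Answer: 0xD1

Derivation:
Register before byte 1: 0x00
Byte 1: 0xD1
0x00 XOR 0xD1 = 0xD1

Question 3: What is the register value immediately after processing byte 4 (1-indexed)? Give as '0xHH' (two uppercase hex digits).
Answer: 0xBD

Derivation:
After byte 1 (0xD1): reg=0x39
After byte 2 (0x19): reg=0xE0
After byte 3 (0xCD): reg=0xC3
After byte 4 (0xFC): reg=0xBD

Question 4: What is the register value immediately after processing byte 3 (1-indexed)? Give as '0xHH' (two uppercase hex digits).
Answer: 0xC3

Derivation:
After byte 1 (0xD1): reg=0x39
After byte 2 (0x19): reg=0xE0
After byte 3 (0xCD): reg=0xC3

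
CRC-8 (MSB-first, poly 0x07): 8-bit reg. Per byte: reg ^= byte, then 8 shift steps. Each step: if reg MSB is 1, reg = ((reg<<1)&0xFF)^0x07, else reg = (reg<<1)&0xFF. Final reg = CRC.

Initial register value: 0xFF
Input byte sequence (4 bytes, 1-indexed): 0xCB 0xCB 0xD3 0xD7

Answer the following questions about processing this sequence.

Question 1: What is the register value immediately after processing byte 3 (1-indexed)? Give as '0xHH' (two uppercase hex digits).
After byte 1 (0xCB): reg=0x8C
After byte 2 (0xCB): reg=0xD2
After byte 3 (0xD3): reg=0x07

Answer: 0x07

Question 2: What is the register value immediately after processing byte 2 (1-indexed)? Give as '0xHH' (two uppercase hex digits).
After byte 1 (0xCB): reg=0x8C
After byte 2 (0xCB): reg=0xD2

Answer: 0xD2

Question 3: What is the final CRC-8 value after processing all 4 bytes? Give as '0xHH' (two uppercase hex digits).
After byte 1 (0xCB): reg=0x8C
After byte 2 (0xCB): reg=0xD2
After byte 3 (0xD3): reg=0x07
After byte 4 (0xD7): reg=0x3E

Answer: 0x3E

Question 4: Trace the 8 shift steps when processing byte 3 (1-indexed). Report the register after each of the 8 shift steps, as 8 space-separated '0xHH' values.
After byte 1 (0xCB): reg=0x8C
After byte 2 (0xCB): reg=0xD2
Register before byte 3: 0xD2
After XOR with byte 0xD3: 0x01

Answer: 0x02 0x04 0x08 0x10 0x20 0x40 0x80 0x07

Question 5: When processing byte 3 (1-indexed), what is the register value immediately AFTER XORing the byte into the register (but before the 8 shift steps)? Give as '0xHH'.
Answer: 0x01

Derivation:
Register before byte 3: 0xD2
Byte 3: 0xD3
0xD2 XOR 0xD3 = 0x01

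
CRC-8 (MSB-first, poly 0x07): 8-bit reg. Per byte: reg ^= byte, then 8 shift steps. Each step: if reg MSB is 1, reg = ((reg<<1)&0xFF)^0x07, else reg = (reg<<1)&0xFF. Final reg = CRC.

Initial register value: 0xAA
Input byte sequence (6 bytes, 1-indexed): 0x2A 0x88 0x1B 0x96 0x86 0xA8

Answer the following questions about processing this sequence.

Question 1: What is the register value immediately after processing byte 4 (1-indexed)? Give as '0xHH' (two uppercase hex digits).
Answer: 0x40

Derivation:
After byte 1 (0x2A): reg=0x89
After byte 2 (0x88): reg=0x07
After byte 3 (0x1B): reg=0x54
After byte 4 (0x96): reg=0x40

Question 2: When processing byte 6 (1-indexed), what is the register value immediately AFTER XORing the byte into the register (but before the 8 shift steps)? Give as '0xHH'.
Answer: 0xF4

Derivation:
Register before byte 6: 0x5C
Byte 6: 0xA8
0x5C XOR 0xA8 = 0xF4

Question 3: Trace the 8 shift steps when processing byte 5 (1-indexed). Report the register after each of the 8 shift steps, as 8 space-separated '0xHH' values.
Answer: 0x8B 0x11 0x22 0x44 0x88 0x17 0x2E 0x5C

Derivation:
After byte 1 (0x2A): reg=0x89
After byte 2 (0x88): reg=0x07
After byte 3 (0x1B): reg=0x54
After byte 4 (0x96): reg=0x40
Register before byte 5: 0x40
After XOR with byte 0x86: 0xC6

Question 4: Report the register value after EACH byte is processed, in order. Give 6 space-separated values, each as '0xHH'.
0x89 0x07 0x54 0x40 0x5C 0xC2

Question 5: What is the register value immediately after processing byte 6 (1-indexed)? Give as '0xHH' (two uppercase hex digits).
Answer: 0xC2

Derivation:
After byte 1 (0x2A): reg=0x89
After byte 2 (0x88): reg=0x07
After byte 3 (0x1B): reg=0x54
After byte 4 (0x96): reg=0x40
After byte 5 (0x86): reg=0x5C
After byte 6 (0xA8): reg=0xC2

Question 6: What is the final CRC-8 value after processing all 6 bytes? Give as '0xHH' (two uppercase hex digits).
After byte 1 (0x2A): reg=0x89
After byte 2 (0x88): reg=0x07
After byte 3 (0x1B): reg=0x54
After byte 4 (0x96): reg=0x40
After byte 5 (0x86): reg=0x5C
After byte 6 (0xA8): reg=0xC2

Answer: 0xC2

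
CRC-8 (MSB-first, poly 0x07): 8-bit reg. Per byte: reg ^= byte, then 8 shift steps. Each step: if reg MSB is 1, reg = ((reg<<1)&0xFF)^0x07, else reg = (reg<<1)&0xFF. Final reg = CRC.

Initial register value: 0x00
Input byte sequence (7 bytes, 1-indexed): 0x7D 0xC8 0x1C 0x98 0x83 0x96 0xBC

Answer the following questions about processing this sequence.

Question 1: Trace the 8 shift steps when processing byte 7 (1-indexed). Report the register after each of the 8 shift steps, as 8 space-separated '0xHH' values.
After byte 1 (0x7D): reg=0x74
After byte 2 (0xC8): reg=0x3D
After byte 3 (0x1C): reg=0xE7
After byte 4 (0x98): reg=0x7A
After byte 5 (0x83): reg=0xE1
After byte 6 (0x96): reg=0x42
Register before byte 7: 0x42
After XOR with byte 0xBC: 0xFE

Answer: 0xFB 0xF1 0xE5 0xCD 0x9D 0x3D 0x7A 0xF4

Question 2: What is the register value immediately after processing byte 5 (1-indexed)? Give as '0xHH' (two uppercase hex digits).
After byte 1 (0x7D): reg=0x74
After byte 2 (0xC8): reg=0x3D
After byte 3 (0x1C): reg=0xE7
After byte 4 (0x98): reg=0x7A
After byte 5 (0x83): reg=0xE1

Answer: 0xE1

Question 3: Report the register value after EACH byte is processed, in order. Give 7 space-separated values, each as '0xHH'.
0x74 0x3D 0xE7 0x7A 0xE1 0x42 0xF4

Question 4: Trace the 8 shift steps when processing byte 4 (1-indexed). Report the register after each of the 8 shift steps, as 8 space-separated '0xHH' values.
Answer: 0xFE 0xFB 0xF1 0xE5 0xCD 0x9D 0x3D 0x7A

Derivation:
After byte 1 (0x7D): reg=0x74
After byte 2 (0xC8): reg=0x3D
After byte 3 (0x1C): reg=0xE7
Register before byte 4: 0xE7
After XOR with byte 0x98: 0x7F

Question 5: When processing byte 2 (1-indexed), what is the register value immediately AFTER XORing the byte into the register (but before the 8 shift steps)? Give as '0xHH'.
Register before byte 2: 0x74
Byte 2: 0xC8
0x74 XOR 0xC8 = 0xBC

Answer: 0xBC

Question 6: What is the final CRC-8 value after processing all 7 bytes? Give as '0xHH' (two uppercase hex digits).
After byte 1 (0x7D): reg=0x74
After byte 2 (0xC8): reg=0x3D
After byte 3 (0x1C): reg=0xE7
After byte 4 (0x98): reg=0x7A
After byte 5 (0x83): reg=0xE1
After byte 6 (0x96): reg=0x42
After byte 7 (0xBC): reg=0xF4

Answer: 0xF4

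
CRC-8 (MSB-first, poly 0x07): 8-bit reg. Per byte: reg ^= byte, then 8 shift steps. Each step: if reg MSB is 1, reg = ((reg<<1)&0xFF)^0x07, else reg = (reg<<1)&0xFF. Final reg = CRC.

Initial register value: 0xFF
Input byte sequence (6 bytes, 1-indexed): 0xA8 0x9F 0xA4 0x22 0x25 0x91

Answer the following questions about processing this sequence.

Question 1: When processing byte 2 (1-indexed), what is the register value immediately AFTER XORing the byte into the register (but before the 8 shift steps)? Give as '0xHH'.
Answer: 0x3D

Derivation:
Register before byte 2: 0xA2
Byte 2: 0x9F
0xA2 XOR 0x9F = 0x3D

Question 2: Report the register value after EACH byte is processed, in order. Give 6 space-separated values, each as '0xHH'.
0xA2 0xB3 0x65 0xD2 0xCB 0x81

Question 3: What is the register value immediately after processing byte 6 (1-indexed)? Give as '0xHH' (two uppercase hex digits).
After byte 1 (0xA8): reg=0xA2
After byte 2 (0x9F): reg=0xB3
After byte 3 (0xA4): reg=0x65
After byte 4 (0x22): reg=0xD2
After byte 5 (0x25): reg=0xCB
After byte 6 (0x91): reg=0x81

Answer: 0x81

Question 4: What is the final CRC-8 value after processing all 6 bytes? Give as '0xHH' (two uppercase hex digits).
After byte 1 (0xA8): reg=0xA2
After byte 2 (0x9F): reg=0xB3
After byte 3 (0xA4): reg=0x65
After byte 4 (0x22): reg=0xD2
After byte 5 (0x25): reg=0xCB
After byte 6 (0x91): reg=0x81

Answer: 0x81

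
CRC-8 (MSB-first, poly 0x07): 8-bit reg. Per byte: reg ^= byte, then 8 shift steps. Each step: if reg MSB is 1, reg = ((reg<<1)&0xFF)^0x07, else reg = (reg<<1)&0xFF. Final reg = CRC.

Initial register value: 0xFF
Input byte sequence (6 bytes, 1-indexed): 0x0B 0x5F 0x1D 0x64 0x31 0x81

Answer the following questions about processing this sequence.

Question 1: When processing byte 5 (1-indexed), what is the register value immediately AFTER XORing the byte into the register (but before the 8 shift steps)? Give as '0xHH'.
Answer: 0x8C

Derivation:
Register before byte 5: 0xBD
Byte 5: 0x31
0xBD XOR 0x31 = 0x8C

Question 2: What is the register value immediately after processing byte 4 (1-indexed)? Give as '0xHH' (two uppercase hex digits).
After byte 1 (0x0B): reg=0xC2
After byte 2 (0x5F): reg=0xDA
After byte 3 (0x1D): reg=0x5B
After byte 4 (0x64): reg=0xBD

Answer: 0xBD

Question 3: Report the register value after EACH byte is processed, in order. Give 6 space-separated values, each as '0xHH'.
0xC2 0xDA 0x5B 0xBD 0xAD 0xC4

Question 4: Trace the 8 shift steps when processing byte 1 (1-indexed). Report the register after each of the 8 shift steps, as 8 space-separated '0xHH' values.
Register before byte 1: 0xFF
After XOR with byte 0x0B: 0xF4

Answer: 0xEF 0xD9 0xB5 0x6D 0xDA 0xB3 0x61 0xC2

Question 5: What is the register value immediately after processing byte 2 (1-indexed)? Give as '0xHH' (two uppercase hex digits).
After byte 1 (0x0B): reg=0xC2
After byte 2 (0x5F): reg=0xDA

Answer: 0xDA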